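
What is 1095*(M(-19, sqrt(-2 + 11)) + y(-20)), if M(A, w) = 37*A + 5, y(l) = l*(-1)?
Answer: -742410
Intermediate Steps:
y(l) = -l
M(A, w) = 5 + 37*A
1095*(M(-19, sqrt(-2 + 11)) + y(-20)) = 1095*((5 + 37*(-19)) - 1*(-20)) = 1095*((5 - 703) + 20) = 1095*(-698 + 20) = 1095*(-678) = -742410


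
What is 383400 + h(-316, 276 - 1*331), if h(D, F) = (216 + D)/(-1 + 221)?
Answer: 4217395/11 ≈ 3.8340e+5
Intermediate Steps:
h(D, F) = 54/55 + D/220 (h(D, F) = (216 + D)/220 = (216 + D)*(1/220) = 54/55 + D/220)
383400 + h(-316, 276 - 1*331) = 383400 + (54/55 + (1/220)*(-316)) = 383400 + (54/55 - 79/55) = 383400 - 5/11 = 4217395/11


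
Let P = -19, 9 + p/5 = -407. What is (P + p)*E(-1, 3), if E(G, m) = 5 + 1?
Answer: -12594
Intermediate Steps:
p = -2080 (p = -45 + 5*(-407) = -45 - 2035 = -2080)
E(G, m) = 6
(P + p)*E(-1, 3) = (-19 - 2080)*6 = -2099*6 = -12594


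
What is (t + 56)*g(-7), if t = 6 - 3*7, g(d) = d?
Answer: -287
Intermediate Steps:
t = -15 (t = 6 - 21 = -15)
(t + 56)*g(-7) = (-15 + 56)*(-7) = 41*(-7) = -287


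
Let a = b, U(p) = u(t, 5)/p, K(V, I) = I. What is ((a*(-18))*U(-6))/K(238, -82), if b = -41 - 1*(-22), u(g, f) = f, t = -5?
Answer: 285/82 ≈ 3.4756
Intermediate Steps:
b = -19 (b = -41 + 22 = -19)
U(p) = 5/p
a = -19
((a*(-18))*U(-6))/K(238, -82) = ((-19*(-18))*(5/(-6)))/(-82) = (342*(5*(-1/6)))*(-1/82) = (342*(-5/6))*(-1/82) = -285*(-1/82) = 285/82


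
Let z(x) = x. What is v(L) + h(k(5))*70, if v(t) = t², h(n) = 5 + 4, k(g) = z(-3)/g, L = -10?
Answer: 730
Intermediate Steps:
k(g) = -3/g
h(n) = 9
v(L) + h(k(5))*70 = (-10)² + 9*70 = 100 + 630 = 730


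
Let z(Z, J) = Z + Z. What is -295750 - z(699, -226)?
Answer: -297148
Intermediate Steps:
z(Z, J) = 2*Z
-295750 - z(699, -226) = -295750 - 2*699 = -295750 - 1*1398 = -295750 - 1398 = -297148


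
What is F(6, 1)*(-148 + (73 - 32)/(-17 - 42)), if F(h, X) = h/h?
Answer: -8773/59 ≈ -148.69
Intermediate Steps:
F(h, X) = 1
F(6, 1)*(-148 + (73 - 32)/(-17 - 42)) = 1*(-148 + (73 - 32)/(-17 - 42)) = 1*(-148 + 41/(-59)) = 1*(-148 + 41*(-1/59)) = 1*(-148 - 41/59) = 1*(-8773/59) = -8773/59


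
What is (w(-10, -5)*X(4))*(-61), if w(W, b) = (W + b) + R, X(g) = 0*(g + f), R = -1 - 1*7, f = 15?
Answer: 0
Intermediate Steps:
R = -8 (R = -1 - 7 = -8)
X(g) = 0 (X(g) = 0*(g + 15) = 0*(15 + g) = 0)
w(W, b) = -8 + W + b (w(W, b) = (W + b) - 8 = -8 + W + b)
(w(-10, -5)*X(4))*(-61) = ((-8 - 10 - 5)*0)*(-61) = -23*0*(-61) = 0*(-61) = 0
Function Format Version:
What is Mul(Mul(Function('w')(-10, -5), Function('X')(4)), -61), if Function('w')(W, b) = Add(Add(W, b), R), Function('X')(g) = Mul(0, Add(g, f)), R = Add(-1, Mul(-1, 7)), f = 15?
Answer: 0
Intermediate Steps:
R = -8 (R = Add(-1, -7) = -8)
Function('X')(g) = 0 (Function('X')(g) = Mul(0, Add(g, 15)) = Mul(0, Add(15, g)) = 0)
Function('w')(W, b) = Add(-8, W, b) (Function('w')(W, b) = Add(Add(W, b), -8) = Add(-8, W, b))
Mul(Mul(Function('w')(-10, -5), Function('X')(4)), -61) = Mul(Mul(Add(-8, -10, -5), 0), -61) = Mul(Mul(-23, 0), -61) = Mul(0, -61) = 0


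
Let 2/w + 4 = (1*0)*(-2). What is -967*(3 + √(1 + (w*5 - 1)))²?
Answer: -12571/2 - 2901*I*√10 ≈ -6285.5 - 9173.8*I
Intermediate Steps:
w = -½ (w = 2/(-4 + (1*0)*(-2)) = 2/(-4 + 0*(-2)) = 2/(-4 + 0) = 2/(-4) = 2*(-¼) = -½ ≈ -0.50000)
-967*(3 + √(1 + (w*5 - 1)))² = -967*(3 + √(1 + (-½*5 - 1)))² = -967*(3 + √(1 + (-5/2 - 1)))² = -967*(3 + √(1 - 7/2))² = -967*(3 + √(-5/2))² = -967*(3 + I*√10/2)²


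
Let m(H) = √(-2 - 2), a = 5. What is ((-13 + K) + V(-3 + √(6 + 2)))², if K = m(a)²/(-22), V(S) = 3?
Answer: 11664/121 ≈ 96.397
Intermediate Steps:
m(H) = 2*I (m(H) = √(-4) = 2*I)
K = 2/11 (K = (2*I)²/(-22) = -4*(-1/22) = 2/11 ≈ 0.18182)
((-13 + K) + V(-3 + √(6 + 2)))² = ((-13 + 2/11) + 3)² = (-141/11 + 3)² = (-108/11)² = 11664/121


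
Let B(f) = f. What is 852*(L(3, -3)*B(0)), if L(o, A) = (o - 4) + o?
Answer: 0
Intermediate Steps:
L(o, A) = -4 + 2*o (L(o, A) = (-4 + o) + o = -4 + 2*o)
852*(L(3, -3)*B(0)) = 852*((-4 + 2*3)*0) = 852*((-4 + 6)*0) = 852*(2*0) = 852*0 = 0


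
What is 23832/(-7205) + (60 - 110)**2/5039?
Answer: -102076948/36305995 ≈ -2.8116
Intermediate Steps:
23832/(-7205) + (60 - 110)**2/5039 = 23832*(-1/7205) + (-50)**2*(1/5039) = -23832/7205 + 2500*(1/5039) = -23832/7205 + 2500/5039 = -102076948/36305995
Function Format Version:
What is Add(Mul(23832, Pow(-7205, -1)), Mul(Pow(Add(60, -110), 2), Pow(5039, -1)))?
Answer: Rational(-102076948, 36305995) ≈ -2.8116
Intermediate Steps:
Add(Mul(23832, Pow(-7205, -1)), Mul(Pow(Add(60, -110), 2), Pow(5039, -1))) = Add(Mul(23832, Rational(-1, 7205)), Mul(Pow(-50, 2), Rational(1, 5039))) = Add(Rational(-23832, 7205), Mul(2500, Rational(1, 5039))) = Add(Rational(-23832, 7205), Rational(2500, 5039)) = Rational(-102076948, 36305995)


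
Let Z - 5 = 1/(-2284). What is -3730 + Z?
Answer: -8507901/2284 ≈ -3725.0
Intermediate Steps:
Z = 11419/2284 (Z = 5 + 1/(-2284) = 5 - 1/2284 = 11419/2284 ≈ 4.9996)
-3730 + Z = -3730 + 11419/2284 = -8507901/2284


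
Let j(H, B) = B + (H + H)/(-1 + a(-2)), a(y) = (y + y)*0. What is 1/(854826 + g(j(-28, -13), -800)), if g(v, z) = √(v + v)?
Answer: 427413/365363745095 - √86/730727490190 ≈ 1.1698e-6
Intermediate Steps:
a(y) = 0 (a(y) = (2*y)*0 = 0)
j(H, B) = B - 2*H (j(H, B) = B + (H + H)/(-1 + 0) = B + (2*H)/(-1) = B + (2*H)*(-1) = B - 2*H)
g(v, z) = √2*√v (g(v, z) = √(2*v) = √2*√v)
1/(854826 + g(j(-28, -13), -800)) = 1/(854826 + √2*√(-13 - 2*(-28))) = 1/(854826 + √2*√(-13 + 56)) = 1/(854826 + √2*√43) = 1/(854826 + √86)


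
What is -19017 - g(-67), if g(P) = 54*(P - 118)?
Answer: -9027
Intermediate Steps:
g(P) = -6372 + 54*P (g(P) = 54*(-118 + P) = -6372 + 54*P)
-19017 - g(-67) = -19017 - (-6372 + 54*(-67)) = -19017 - (-6372 - 3618) = -19017 - 1*(-9990) = -19017 + 9990 = -9027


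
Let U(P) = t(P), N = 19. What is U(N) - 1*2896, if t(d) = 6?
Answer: -2890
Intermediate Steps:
U(P) = 6
U(N) - 1*2896 = 6 - 1*2896 = 6 - 2896 = -2890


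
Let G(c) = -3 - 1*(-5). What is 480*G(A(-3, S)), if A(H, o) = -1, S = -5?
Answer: 960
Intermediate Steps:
G(c) = 2 (G(c) = -3 + 5 = 2)
480*G(A(-3, S)) = 480*2 = 960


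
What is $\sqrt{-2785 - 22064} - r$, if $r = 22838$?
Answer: $-22838 + 3 i \sqrt{2761} \approx -22838.0 + 157.64 i$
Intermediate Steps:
$\sqrt{-2785 - 22064} - r = \sqrt{-2785 - 22064} - 22838 = \sqrt{-24849} - 22838 = 3 i \sqrt{2761} - 22838 = -22838 + 3 i \sqrt{2761}$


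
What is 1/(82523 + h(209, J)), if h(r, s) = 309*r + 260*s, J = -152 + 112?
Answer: 1/136704 ≈ 7.3151e-6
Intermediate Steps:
J = -40
h(r, s) = 260*s + 309*r
1/(82523 + h(209, J)) = 1/(82523 + (260*(-40) + 309*209)) = 1/(82523 + (-10400 + 64581)) = 1/(82523 + 54181) = 1/136704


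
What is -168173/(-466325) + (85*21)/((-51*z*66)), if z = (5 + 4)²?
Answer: 882731483/2492973450 ≈ 0.35409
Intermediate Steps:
z = 81 (z = 9² = 81)
-168173/(-466325) + (85*21)/((-51*z*66)) = -168173/(-466325) + (85*21)/((-51*81*66)) = -168173*(-1/466325) + 1785/((-4131*66)) = 168173/466325 + 1785/(-272646) = 168173/466325 + 1785*(-1/272646) = 168173/466325 - 35/5346 = 882731483/2492973450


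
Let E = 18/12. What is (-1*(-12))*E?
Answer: 18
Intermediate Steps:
E = 3/2 (E = 18*(1/12) = 3/2 ≈ 1.5000)
(-1*(-12))*E = -1*(-12)*(3/2) = 12*(3/2) = 18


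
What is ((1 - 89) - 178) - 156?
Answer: -422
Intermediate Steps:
((1 - 89) - 178) - 156 = (-88 - 178) - 156 = -266 - 156 = -422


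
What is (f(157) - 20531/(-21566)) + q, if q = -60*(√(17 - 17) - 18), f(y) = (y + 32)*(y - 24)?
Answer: 565416353/21566 ≈ 26218.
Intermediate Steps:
f(y) = (-24 + y)*(32 + y) (f(y) = (32 + y)*(-24 + y) = (-24 + y)*(32 + y))
q = 1080 (q = -60*(√0 - 18) = -60*(0 - 18) = -60*(-18) = 1080)
(f(157) - 20531/(-21566)) + q = ((-768 + 157² + 8*157) - 20531/(-21566)) + 1080 = ((-768 + 24649 + 1256) - 20531*(-1/21566)) + 1080 = (25137 + 20531/21566) + 1080 = 542125073/21566 + 1080 = 565416353/21566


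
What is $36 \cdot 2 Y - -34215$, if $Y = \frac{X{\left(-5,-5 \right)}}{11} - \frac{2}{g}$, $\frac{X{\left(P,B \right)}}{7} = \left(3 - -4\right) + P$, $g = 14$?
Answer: $\frac{2640819}{77} \approx 34296.0$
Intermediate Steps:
$X{\left(P,B \right)} = 49 + 7 P$ ($X{\left(P,B \right)} = 7 \left(\left(3 - -4\right) + P\right) = 7 \left(\left(3 + 4\right) + P\right) = 7 \left(7 + P\right) = 49 + 7 P$)
$Y = \frac{87}{77}$ ($Y = \frac{49 + 7 \left(-5\right)}{11} - \frac{2}{14} = \left(49 - 35\right) \frac{1}{11} - \frac{1}{7} = 14 \cdot \frac{1}{11} - \frac{1}{7} = \frac{14}{11} - \frac{1}{7} = \frac{87}{77} \approx 1.1299$)
$36 \cdot 2 Y - -34215 = 36 \cdot 2 \cdot \frac{87}{77} - -34215 = 72 \cdot \frac{87}{77} + 34215 = \frac{6264}{77} + 34215 = \frac{2640819}{77}$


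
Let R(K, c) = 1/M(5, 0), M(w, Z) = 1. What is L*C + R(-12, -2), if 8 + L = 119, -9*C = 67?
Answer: -2476/3 ≈ -825.33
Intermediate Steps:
C = -67/9 (C = -1/9*67 = -67/9 ≈ -7.4444)
L = 111 (L = -8 + 119 = 111)
R(K, c) = 1 (R(K, c) = 1/1 = 1)
L*C + R(-12, -2) = 111*(-67/9) + 1 = -2479/3 + 1 = -2476/3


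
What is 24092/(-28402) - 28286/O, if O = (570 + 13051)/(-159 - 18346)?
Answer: 7433099859864/193431821 ≈ 38428.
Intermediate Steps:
O = -13621/18505 (O = 13621/(-18505) = 13621*(-1/18505) = -13621/18505 ≈ -0.73607)
24092/(-28402) - 28286/O = 24092/(-28402) - 28286/(-13621/18505) = 24092*(-1/28402) - 28286*(-18505/13621) = -12046/14201 + 523432430/13621 = 7433099859864/193431821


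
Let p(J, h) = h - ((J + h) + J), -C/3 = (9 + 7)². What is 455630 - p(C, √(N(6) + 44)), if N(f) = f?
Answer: 454094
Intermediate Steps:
C = -768 (C = -3*(9 + 7)² = -3*16² = -3*256 = -768)
p(J, h) = -2*J (p(J, h) = h - (h + 2*J) = h + (-h - 2*J) = -2*J)
455630 - p(C, √(N(6) + 44)) = 455630 - (-2)*(-768) = 455630 - 1*1536 = 455630 - 1536 = 454094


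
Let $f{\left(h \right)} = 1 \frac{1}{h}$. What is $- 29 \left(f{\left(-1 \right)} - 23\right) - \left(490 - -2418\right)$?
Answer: $-2212$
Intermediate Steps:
$f{\left(h \right)} = \frac{1}{h}$
$- 29 \left(f{\left(-1 \right)} - 23\right) - \left(490 - -2418\right) = - 29 \left(\frac{1}{-1} - 23\right) - \left(490 - -2418\right) = - 29 \left(-1 - 23\right) - \left(490 + 2418\right) = \left(-29\right) \left(-24\right) - 2908 = 696 - 2908 = -2212$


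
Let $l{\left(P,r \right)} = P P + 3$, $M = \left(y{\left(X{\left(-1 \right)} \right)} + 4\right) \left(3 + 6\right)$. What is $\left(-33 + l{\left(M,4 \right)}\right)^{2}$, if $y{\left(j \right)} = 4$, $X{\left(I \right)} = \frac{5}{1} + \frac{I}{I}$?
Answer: $26563716$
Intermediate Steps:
$X{\left(I \right)} = 6$ ($X{\left(I \right)} = 5 \cdot 1 + 1 = 5 + 1 = 6$)
$M = 72$ ($M = \left(4 + 4\right) \left(3 + 6\right) = 8 \cdot 9 = 72$)
$l{\left(P,r \right)} = 3 + P^{2}$ ($l{\left(P,r \right)} = P^{2} + 3 = 3 + P^{2}$)
$\left(-33 + l{\left(M,4 \right)}\right)^{2} = \left(-33 + \left(3 + 72^{2}\right)\right)^{2} = \left(-33 + \left(3 + 5184\right)\right)^{2} = \left(-33 + 5187\right)^{2} = 5154^{2} = 26563716$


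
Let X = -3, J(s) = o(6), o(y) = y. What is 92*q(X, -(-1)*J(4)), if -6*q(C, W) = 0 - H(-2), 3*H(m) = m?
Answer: -92/9 ≈ -10.222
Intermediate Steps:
H(m) = m/3
J(s) = 6
q(C, W) = -⅑ (q(C, W) = -(0 - (-2)/3)/6 = -(0 - 1*(-⅔))/6 = -(0 + ⅔)/6 = -⅙*⅔ = -⅑)
92*q(X, -(-1)*J(4)) = 92*(-⅑) = -92/9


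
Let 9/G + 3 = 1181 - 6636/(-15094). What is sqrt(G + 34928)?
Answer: 55*sqrt(228324140827607)/4446842 ≈ 186.89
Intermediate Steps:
G = 67923/8893684 (G = 9/(-3 + (1181 - 6636/(-15094))) = 9/(-3 + (1181 - 6636*(-1/15094))) = 9/(-3 + (1181 + 3318/7547)) = 9/(-3 + 8916325/7547) = 9/(8893684/7547) = 9*(7547/8893684) = 67923/8893684 ≈ 0.0076372)
sqrt(G + 34928) = sqrt(67923/8893684 + 34928) = sqrt(310638662675/8893684) = 55*sqrt(228324140827607)/4446842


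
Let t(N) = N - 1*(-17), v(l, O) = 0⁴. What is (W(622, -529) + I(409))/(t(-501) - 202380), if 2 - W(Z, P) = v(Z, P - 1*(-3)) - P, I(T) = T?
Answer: 59/101432 ≈ 0.00058167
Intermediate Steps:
v(l, O) = 0
t(N) = 17 + N (t(N) = N + 17 = 17 + N)
W(Z, P) = 2 + P (W(Z, P) = 2 - (0 - P) = 2 - (-1)*P = 2 + P)
(W(622, -529) + I(409))/(t(-501) - 202380) = ((2 - 529) + 409)/((17 - 501) - 202380) = (-527 + 409)/(-484 - 202380) = -118/(-202864) = -118*(-1/202864) = 59/101432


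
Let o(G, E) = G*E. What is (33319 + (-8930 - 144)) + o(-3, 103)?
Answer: 23936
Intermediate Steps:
o(G, E) = E*G
(33319 + (-8930 - 144)) + o(-3, 103) = (33319 + (-8930 - 144)) + 103*(-3) = (33319 - 9074) - 309 = 24245 - 309 = 23936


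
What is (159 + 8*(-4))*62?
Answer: 7874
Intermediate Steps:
(159 + 8*(-4))*62 = (159 - 32)*62 = 127*62 = 7874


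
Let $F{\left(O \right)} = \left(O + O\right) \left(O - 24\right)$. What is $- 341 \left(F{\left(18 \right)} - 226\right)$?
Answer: $150722$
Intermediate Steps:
$F{\left(O \right)} = 2 O \left(-24 + O\right)$
$- 341 \left(F{\left(18 \right)} - 226\right) = - 341 \left(2 \cdot 18 \left(-24 + 18\right) - 226\right) = - 341 \left(2 \cdot 18 \left(-6\right) - 226\right) = - 341 \left(-216 - 226\right) = \left(-341\right) \left(-442\right) = 150722$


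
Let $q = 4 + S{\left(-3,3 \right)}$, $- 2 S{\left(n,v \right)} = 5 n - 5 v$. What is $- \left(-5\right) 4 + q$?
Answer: $39$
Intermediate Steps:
$S{\left(n,v \right)} = - \frac{5 n}{2} + \frac{5 v}{2}$ ($S{\left(n,v \right)} = - \frac{5 n - 5 v}{2} = - \frac{- 5 v + 5 n}{2} = - \frac{5 n}{2} + \frac{5 v}{2}$)
$q = 19$ ($q = 4 + \left(\left(- \frac{5}{2}\right) \left(-3\right) + \frac{5}{2} \cdot 3\right) = 4 + \left(\frac{15}{2} + \frac{15}{2}\right) = 4 + 15 = 19$)
$- \left(-5\right) 4 + q = - \left(-5\right) 4 + 19 = \left(-1\right) \left(-20\right) + 19 = 20 + 19 = 39$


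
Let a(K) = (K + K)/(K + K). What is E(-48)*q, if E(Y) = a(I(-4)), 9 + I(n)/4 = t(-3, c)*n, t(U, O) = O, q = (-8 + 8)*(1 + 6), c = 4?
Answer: 0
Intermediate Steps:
q = 0 (q = 0*7 = 0)
I(n) = -36 + 16*n (I(n) = -36 + 4*(4*n) = -36 + 16*n)
a(K) = 1 (a(K) = (2*K)/((2*K)) = (2*K)*(1/(2*K)) = 1)
E(Y) = 1
E(-48)*q = 1*0 = 0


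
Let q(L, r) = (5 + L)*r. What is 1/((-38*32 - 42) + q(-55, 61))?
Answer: -1/4308 ≈ -0.00023213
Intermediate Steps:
q(L, r) = r*(5 + L)
1/((-38*32 - 42) + q(-55, 61)) = 1/((-38*32 - 42) + 61*(5 - 55)) = 1/((-1216 - 42) + 61*(-50)) = 1/(-1258 - 3050) = 1/(-4308) = -1/4308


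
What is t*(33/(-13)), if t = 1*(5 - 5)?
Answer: 0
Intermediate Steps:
t = 0 (t = 1*0 = 0)
t*(33/(-13)) = 0*(33/(-13)) = 0*(33*(-1/13)) = 0*(-33/13) = 0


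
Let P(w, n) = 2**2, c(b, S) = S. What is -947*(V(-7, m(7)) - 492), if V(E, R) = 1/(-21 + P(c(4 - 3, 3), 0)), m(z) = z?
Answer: 7921655/17 ≈ 4.6598e+5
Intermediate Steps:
P(w, n) = 4
V(E, R) = -1/17 (V(E, R) = 1/(-21 + 4) = 1/(-17) = -1/17)
-947*(V(-7, m(7)) - 492) = -947*(-1/17 - 492) = -947*(-8365/17) = 7921655/17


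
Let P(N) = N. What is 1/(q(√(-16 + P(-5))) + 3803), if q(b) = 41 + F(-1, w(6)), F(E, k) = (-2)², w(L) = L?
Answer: 1/3848 ≈ 0.00025988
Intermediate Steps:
F(E, k) = 4
q(b) = 45 (q(b) = 41 + 4 = 45)
1/(q(√(-16 + P(-5))) + 3803) = 1/(45 + 3803) = 1/3848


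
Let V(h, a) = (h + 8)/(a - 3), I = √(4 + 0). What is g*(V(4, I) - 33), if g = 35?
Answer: -1575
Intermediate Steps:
I = 2 (I = √4 = 2)
V(h, a) = (8 + h)/(-3 + a)
g*(V(4, I) - 33) = 35*((8 + 4)/(-3 + 2) - 33) = 35*(12/(-1) - 33) = 35*(-1*12 - 33) = 35*(-12 - 33) = 35*(-45) = -1575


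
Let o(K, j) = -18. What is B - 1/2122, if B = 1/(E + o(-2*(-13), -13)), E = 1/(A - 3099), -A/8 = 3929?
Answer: -73896341/1318948198 ≈ -0.056027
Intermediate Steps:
A = -31432 (A = -8*3929 = -31432)
E = -1/34531 (E = 1/(-31432 - 3099) = 1/(-34531) = -1/34531 ≈ -2.8959e-5)
B = -34531/621559 (B = 1/(-1/34531 - 18) = 1/(-621559/34531) = -34531/621559 ≈ -0.055555)
B - 1/2122 = -34531/621559 - 1/2122 = -73896341/1318948198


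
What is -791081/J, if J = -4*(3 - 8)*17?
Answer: -791081/340 ≈ -2326.7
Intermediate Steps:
J = 340 (J = -4*(-5)*17 = 20*17 = 340)
-791081/J = -791081/340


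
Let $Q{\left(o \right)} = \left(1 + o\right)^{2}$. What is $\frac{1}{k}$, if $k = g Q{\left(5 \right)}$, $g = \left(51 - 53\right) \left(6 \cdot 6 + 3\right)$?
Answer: $- \frac{1}{2808} \approx -0.00035613$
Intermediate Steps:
$g = -78$ ($g = - 2 \left(36 + 3\right) = \left(-2\right) 39 = -78$)
$k = -2808$ ($k = - 78 \left(1 + 5\right)^{2} = - 78 \cdot 6^{2} = \left(-78\right) 36 = -2808$)
$\frac{1}{k} = \frac{1}{-2808} = - \frac{1}{2808}$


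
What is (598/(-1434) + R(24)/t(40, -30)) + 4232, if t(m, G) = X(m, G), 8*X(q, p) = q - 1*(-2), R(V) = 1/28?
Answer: 49556148/11711 ≈ 4231.6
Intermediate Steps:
R(V) = 1/28
X(q, p) = ¼ + q/8 (X(q, p) = (q - 1*(-2))/8 = (q + 2)/8 = (2 + q)/8 = ¼ + q/8)
t(m, G) = ¼ + m/8
(598/(-1434) + R(24)/t(40, -30)) + 4232 = (598/(-1434) + 1/(28*(¼ + (⅛)*40))) + 4232 = (598*(-1/1434) + 1/(28*(¼ + 5))) + 4232 = (-299/717 + 1/(28*(21/4))) + 4232 = (-299/717 + (1/28)*(4/21)) + 4232 = (-299/717 + 1/147) + 4232 = -4804/11711 + 4232 = 49556148/11711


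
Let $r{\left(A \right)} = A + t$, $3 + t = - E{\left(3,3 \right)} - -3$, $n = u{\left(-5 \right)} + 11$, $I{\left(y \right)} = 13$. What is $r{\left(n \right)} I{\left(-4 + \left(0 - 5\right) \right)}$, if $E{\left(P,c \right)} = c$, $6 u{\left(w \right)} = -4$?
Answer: $\frac{286}{3} \approx 95.333$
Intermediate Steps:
$u{\left(w \right)} = - \frac{2}{3}$ ($u{\left(w \right)} = \frac{1}{6} \left(-4\right) = - \frac{2}{3}$)
$n = \frac{31}{3}$ ($n = - \frac{2}{3} + 11 = \frac{31}{3} \approx 10.333$)
$t = -3$ ($t = -3 - 0 = -3 + \left(-3 + \left(-2 + 5\right)\right) = -3 + \left(-3 + 3\right) = -3 + 0 = -3$)
$r{\left(A \right)} = -3 + A$ ($r{\left(A \right)} = A - 3 = -3 + A$)
$r{\left(n \right)} I{\left(-4 + \left(0 - 5\right) \right)} = \left(-3 + \frac{31}{3}\right) 13 = \frac{22}{3} \cdot 13 = \frac{286}{3}$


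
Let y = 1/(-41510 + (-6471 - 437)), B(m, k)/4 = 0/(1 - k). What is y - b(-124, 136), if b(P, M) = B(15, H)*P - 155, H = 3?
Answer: 7504789/48418 ≈ 155.00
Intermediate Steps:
B(m, k) = 0 (B(m, k) = 4*(0/(1 - k)) = 4*0 = 0)
b(P, M) = -155 (b(P, M) = 0*P - 155 = 0 - 155 = -155)
y = -1/48418 (y = 1/(-41510 - 6908) = 1/(-48418) = -1/48418 ≈ -2.0653e-5)
y - b(-124, 136) = -1/48418 - 1*(-155) = -1/48418 + 155 = 7504789/48418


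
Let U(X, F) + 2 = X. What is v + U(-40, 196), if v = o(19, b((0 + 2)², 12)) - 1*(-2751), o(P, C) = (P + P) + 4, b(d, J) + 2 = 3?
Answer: 2751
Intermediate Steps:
b(d, J) = 1 (b(d, J) = -2 + 3 = 1)
U(X, F) = -2 + X
o(P, C) = 4 + 2*P (o(P, C) = 2*P + 4 = 4 + 2*P)
v = 2793 (v = (4 + 2*19) - 1*(-2751) = (4 + 38) + 2751 = 42 + 2751 = 2793)
v + U(-40, 196) = 2793 + (-2 - 40) = 2793 - 42 = 2751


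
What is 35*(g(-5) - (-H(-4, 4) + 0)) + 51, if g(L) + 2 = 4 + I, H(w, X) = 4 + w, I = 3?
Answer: 226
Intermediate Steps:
g(L) = 5 (g(L) = -2 + (4 + 3) = -2 + 7 = 5)
35*(g(-5) - (-H(-4, 4) + 0)) + 51 = 35*(5 - (-(4 - 4) + 0)) + 51 = 35*(5 - (-1*0 + 0)) + 51 = 35*(5 - (0 + 0)) + 51 = 35*(5 - 1*0) + 51 = 35*(5 + 0) + 51 = 35*5 + 51 = 175 + 51 = 226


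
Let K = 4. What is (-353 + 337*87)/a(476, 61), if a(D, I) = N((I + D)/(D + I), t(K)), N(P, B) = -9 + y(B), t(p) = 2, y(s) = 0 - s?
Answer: -28966/11 ≈ -2633.3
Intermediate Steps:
y(s) = -s
N(P, B) = -9 - B
a(D, I) = -11 (a(D, I) = -9 - 1*2 = -9 - 2 = -11)
(-353 + 337*87)/a(476, 61) = (-353 + 337*87)/(-11) = (-353 + 29319)*(-1/11) = 28966*(-1/11) = -28966/11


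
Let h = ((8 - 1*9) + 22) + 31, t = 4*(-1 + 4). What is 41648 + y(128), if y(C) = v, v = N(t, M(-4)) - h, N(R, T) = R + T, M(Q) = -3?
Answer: 41605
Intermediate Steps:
t = 12 (t = 4*3 = 12)
h = 52 (h = ((8 - 9) + 22) + 31 = (-1 + 22) + 31 = 21 + 31 = 52)
v = -43 (v = (12 - 3) - 1*52 = 9 - 52 = -43)
y(C) = -43
41648 + y(128) = 41648 - 43 = 41605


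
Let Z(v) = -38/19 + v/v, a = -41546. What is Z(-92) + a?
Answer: -41547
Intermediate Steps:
Z(v) = -1 (Z(v) = -38*1/19 + 1 = -2 + 1 = -1)
Z(-92) + a = -1 - 41546 = -41547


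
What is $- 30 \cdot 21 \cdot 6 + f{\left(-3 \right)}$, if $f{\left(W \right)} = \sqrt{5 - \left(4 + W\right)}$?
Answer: $-3778$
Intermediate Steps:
$f{\left(W \right)} = \sqrt{1 - W}$
$- 30 \cdot 21 \cdot 6 + f{\left(-3 \right)} = - 30 \cdot 21 \cdot 6 + \sqrt{1 - -3} = \left(-30\right) 126 + \sqrt{1 + 3} = -3780 + \sqrt{4} = -3780 + 2 = -3778$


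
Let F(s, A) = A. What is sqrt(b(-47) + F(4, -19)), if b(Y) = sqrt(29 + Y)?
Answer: sqrt(-19 + 3*I*sqrt(2)) ≈ 0.4837 + 4.3857*I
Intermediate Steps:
sqrt(b(-47) + F(4, -19)) = sqrt(sqrt(29 - 47) - 19) = sqrt(sqrt(-18) - 19) = sqrt(3*I*sqrt(2) - 19) = sqrt(-19 + 3*I*sqrt(2))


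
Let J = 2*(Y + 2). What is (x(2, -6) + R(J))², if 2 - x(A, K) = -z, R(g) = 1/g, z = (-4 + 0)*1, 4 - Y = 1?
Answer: 361/100 ≈ 3.6100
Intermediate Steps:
Y = 3 (Y = 4 - 1*1 = 4 - 1 = 3)
J = 10 (J = 2*(3 + 2) = 2*5 = 10)
z = -4 (z = -4*1 = -4)
x(A, K) = -2 (x(A, K) = 2 - (-1)*(-4) = 2 - 1*4 = 2 - 4 = -2)
(x(2, -6) + R(J))² = (-2 + 1/10)² = (-2 + ⅒)² = (-19/10)² = 361/100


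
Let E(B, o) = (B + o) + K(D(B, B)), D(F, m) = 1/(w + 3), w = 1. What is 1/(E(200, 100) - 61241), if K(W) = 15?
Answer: -1/60926 ≈ -1.6413e-5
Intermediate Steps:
D(F, m) = ¼ (D(F, m) = 1/(1 + 3) = 1/4 = ¼)
E(B, o) = 15 + B + o (E(B, o) = (B + o) + 15 = 15 + B + o)
1/(E(200, 100) - 61241) = 1/((15 + 200 + 100) - 61241) = 1/(315 - 61241) = 1/(-60926) = -1/60926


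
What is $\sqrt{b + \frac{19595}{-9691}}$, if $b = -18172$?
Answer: $\frac{3 i \sqrt{189646890653}}{9691} \approx 134.81 i$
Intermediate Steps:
$\sqrt{b + \frac{19595}{-9691}} = \sqrt{-18172 + \frac{19595}{-9691}} = \sqrt{-18172 + 19595 \left(- \frac{1}{9691}\right)} = \sqrt{-18172 - \frac{19595}{9691}} = \sqrt{- \frac{176124447}{9691}} = \frac{3 i \sqrt{189646890653}}{9691}$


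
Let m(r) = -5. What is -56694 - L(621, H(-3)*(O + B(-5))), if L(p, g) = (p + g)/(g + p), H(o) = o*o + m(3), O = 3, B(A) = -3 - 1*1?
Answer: -56695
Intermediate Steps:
B(A) = -4 (B(A) = -3 - 1 = -4)
H(o) = -5 + o² (H(o) = o*o - 5 = o² - 5 = -5 + o²)
L(p, g) = 1 (L(p, g) = (g + p)/(g + p) = 1)
-56694 - L(621, H(-3)*(O + B(-5))) = -56694 - 1*1 = -56694 - 1 = -56695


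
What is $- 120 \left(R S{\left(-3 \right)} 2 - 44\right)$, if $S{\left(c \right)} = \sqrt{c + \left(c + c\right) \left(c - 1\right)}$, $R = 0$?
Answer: $5280$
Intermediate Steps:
$S{\left(c \right)} = \sqrt{c + 2 c \left(-1 + c\right)}$
$- 120 \left(R S{\left(-3 \right)} 2 - 44\right) = - 120 \left(0 \sqrt{- 3 \left(-1 + 2 \left(-3\right)\right)} 2 - 44\right) = - 120 \left(0 \sqrt{- 3 \left(-1 - 6\right)} 2 - 44\right) = - 120 \left(0 \sqrt{\left(-3\right) \left(-7\right)} 2 - 44\right) = - 120 \left(0 \sqrt{21} \cdot 2 - 44\right) = - 120 \left(0 \cdot 2 - 44\right) = - 120 \left(0 - 44\right) = \left(-120\right) \left(-44\right) = 5280$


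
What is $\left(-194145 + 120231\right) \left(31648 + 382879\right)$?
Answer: $-30639348678$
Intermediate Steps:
$\left(-194145 + 120231\right) \left(31648 + 382879\right) = \left(-73914\right) 414527 = -30639348678$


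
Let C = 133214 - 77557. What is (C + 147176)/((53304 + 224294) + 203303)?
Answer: 202833/480901 ≈ 0.42178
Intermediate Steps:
C = 55657
(C + 147176)/((53304 + 224294) + 203303) = (55657 + 147176)/((53304 + 224294) + 203303) = 202833/(277598 + 203303) = 202833/480901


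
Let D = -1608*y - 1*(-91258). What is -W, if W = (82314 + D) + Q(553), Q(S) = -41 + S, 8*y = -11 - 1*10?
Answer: -178305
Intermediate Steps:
y = -21/8 (y = (-11 - 1*10)/8 = (-11 - 10)/8 = (⅛)*(-21) = -21/8 ≈ -2.6250)
D = 95479 (D = -1608*(-21/8) - 1*(-91258) = 4221 + 91258 = 95479)
W = 178305 (W = (82314 + 95479) + (-41 + 553) = 177793 + 512 = 178305)
-W = -1*178305 = -178305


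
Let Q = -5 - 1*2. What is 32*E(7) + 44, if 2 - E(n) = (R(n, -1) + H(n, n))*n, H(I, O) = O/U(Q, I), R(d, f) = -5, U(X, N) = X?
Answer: 1452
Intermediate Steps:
Q = -7 (Q = -5 - 2 = -7)
H(I, O) = -O/7 (H(I, O) = O/(-7) = O*(-1/7) = -O/7)
E(n) = 2 - n*(-5 - n/7) (E(n) = 2 - (-5 - n/7)*n = 2 - n*(-5 - n/7))
32*E(7) + 44 = 32*(2 + 5*7 + (1/7)*7**2) + 44 = 32*(2 + 35 + (1/7)*49) + 44 = 32*(2 + 35 + 7) + 44 = 32*44 + 44 = 1408 + 44 = 1452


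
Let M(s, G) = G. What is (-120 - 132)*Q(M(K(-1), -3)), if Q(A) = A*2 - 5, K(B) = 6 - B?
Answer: 2772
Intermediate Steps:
Q(A) = -5 + 2*A (Q(A) = 2*A - 5 = -5 + 2*A)
(-120 - 132)*Q(M(K(-1), -3)) = (-120 - 132)*(-5 + 2*(-3)) = -252*(-5 - 6) = -252*(-11) = 2772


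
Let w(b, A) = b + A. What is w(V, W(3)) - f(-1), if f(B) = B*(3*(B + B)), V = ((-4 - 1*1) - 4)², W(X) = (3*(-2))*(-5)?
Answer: 105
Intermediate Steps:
W(X) = 30 (W(X) = -6*(-5) = 30)
V = 81 (V = ((-4 - 1) - 4)² = (-5 - 4)² = (-9)² = 81)
w(b, A) = A + b
f(B) = 6*B² (f(B) = B*(3*(2*B)) = B*(6*B) = 6*B²)
w(V, W(3)) - f(-1) = (30 + 81) - 6*(-1)² = 111 - 6 = 105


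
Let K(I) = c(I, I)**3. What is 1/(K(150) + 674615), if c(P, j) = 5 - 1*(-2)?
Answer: 1/674958 ≈ 1.4816e-6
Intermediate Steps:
c(P, j) = 7 (c(P, j) = 5 + 2 = 7)
K(I) = 343 (K(I) = 7**3 = 343)
1/(K(150) + 674615) = 1/(343 + 674615) = 1/674958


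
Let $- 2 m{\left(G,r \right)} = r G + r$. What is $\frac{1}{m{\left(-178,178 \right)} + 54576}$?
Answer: $\frac{1}{70329} \approx 1.4219 \cdot 10^{-5}$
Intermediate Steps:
$m{\left(G,r \right)} = - \frac{r}{2} - \frac{G r}{2}$ ($m{\left(G,r \right)} = - \frac{r G + r}{2} = - \frac{G r + r}{2} = - \frac{r + G r}{2} = - \frac{r}{2} - \frac{G r}{2}$)
$\frac{1}{m{\left(-178,178 \right)} + 54576} = \frac{1}{\left(- \frac{1}{2}\right) 178 \left(1 - 178\right) + 54576} = \frac{1}{\left(- \frac{1}{2}\right) 178 \left(-177\right) + 54576} = \frac{1}{15753 + 54576} = \frac{1}{70329}$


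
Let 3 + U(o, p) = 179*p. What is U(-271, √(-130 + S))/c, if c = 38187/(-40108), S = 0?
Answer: 40108/12729 - 7179332*I*√130/38187 ≈ 3.1509 - 2143.6*I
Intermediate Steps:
c = -38187/40108 (c = 38187*(-1/40108) = -38187/40108 ≈ -0.95210)
U(o, p) = -3 + 179*p
U(-271, √(-130 + S))/c = (-3 + 179*√(-130 + 0))/(-38187/40108) = (-3 + 179*√(-130))*(-40108/38187) = (-3 + 179*(I*√130))*(-40108/38187) = (-3 + 179*I*√130)*(-40108/38187) = 40108/12729 - 7179332*I*√130/38187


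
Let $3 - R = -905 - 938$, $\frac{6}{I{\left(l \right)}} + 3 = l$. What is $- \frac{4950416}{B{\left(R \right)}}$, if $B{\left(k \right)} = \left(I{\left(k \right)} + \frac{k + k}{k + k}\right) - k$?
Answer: $\frac{9123616688}{3400329} \approx 2683.2$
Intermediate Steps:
$I{\left(l \right)} = \frac{6}{-3 + l}$
$R = 1846$ ($R = 3 - \left(-905 - 938\right) = 3 - -1843 = 3 + 1843 = 1846$)
$B{\left(k \right)} = 1 - k + \frac{6}{-3 + k}$ ($B{\left(k \right)} = \left(\frac{6}{-3 + k} + \frac{k + k}{k + k}\right) - k = \left(\frac{6}{-3 + k} + \frac{2 k}{2 k}\right) - k = \left(\frac{6}{-3 + k} + 2 k \frac{1}{2 k}\right) - k = \left(\frac{6}{-3 + k} + 1\right) - k = \left(1 + \frac{6}{-3 + k}\right) - k = 1 - k + \frac{6}{-3 + k}$)
$- \frac{4950416}{B{\left(R \right)}} = - \frac{4950416}{\frac{1}{-3 + 1846} \left(6 + \left(1 - 1846\right) \left(-3 + 1846\right)\right)} = - \frac{4950416}{\frac{1}{1843} \left(6 + \left(1 - 1846\right) 1843\right)} = - \frac{4950416}{\frac{1}{1843} \left(6 - 3400335\right)} = - \frac{4950416}{\frac{1}{1843} \left(-3400329\right)} = - \frac{4950416}{- \frac{3400329}{1843}} = \left(-4950416\right) \left(- \frac{1843}{3400329}\right) = \frac{9123616688}{3400329}$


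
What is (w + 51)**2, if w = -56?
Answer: 25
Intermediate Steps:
(w + 51)**2 = (-56 + 51)**2 = (-5)**2 = 25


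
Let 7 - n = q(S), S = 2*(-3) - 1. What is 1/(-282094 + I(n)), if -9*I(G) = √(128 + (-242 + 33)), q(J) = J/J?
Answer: -282094/79577024837 + I/79577024837 ≈ -3.5449e-6 + 1.2566e-11*I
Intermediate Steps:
S = -7 (S = -6 - 1 = -7)
q(J) = 1
n = 6 (n = 7 - 1*1 = 7 - 1 = 6)
I(G) = -I (I(G) = -√(128 + (-242 + 33))/9 = -√(128 - 209)/9 = -I)
1/(-282094 + I(n)) = 1/(-282094 - I) = (-282094 + I)/79577024837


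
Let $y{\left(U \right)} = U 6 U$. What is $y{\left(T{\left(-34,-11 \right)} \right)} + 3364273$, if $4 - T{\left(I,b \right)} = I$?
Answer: $3372937$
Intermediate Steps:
$T{\left(I,b \right)} = 4 - I$
$y{\left(U \right)} = 6 U^{2}$ ($y{\left(U \right)} = 6 U U = 6 U^{2}$)
$y{\left(T{\left(-34,-11 \right)} \right)} + 3364273 = 6 \left(4 - -34\right)^{2} + 3364273 = 6 \left(4 + 34\right)^{2} + 3364273 = 6 \cdot 38^{2} + 3364273 = 6 \cdot 1444 + 3364273 = 8664 + 3364273 = 3372937$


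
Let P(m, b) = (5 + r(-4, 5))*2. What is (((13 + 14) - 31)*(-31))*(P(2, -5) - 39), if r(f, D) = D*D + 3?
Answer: 3348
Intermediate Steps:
r(f, D) = 3 + D² (r(f, D) = D² + 3 = 3 + D²)
P(m, b) = 66 (P(m, b) = (5 + (3 + 5²))*2 = (5 + (3 + 25))*2 = (5 + 28)*2 = 33*2 = 66)
(((13 + 14) - 31)*(-31))*(P(2, -5) - 39) = (((13 + 14) - 31)*(-31))*(66 - 39) = ((27 - 31)*(-31))*27 = -4*(-31)*27 = 124*27 = 3348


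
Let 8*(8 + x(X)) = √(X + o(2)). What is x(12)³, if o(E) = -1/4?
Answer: -16525/32 + 49199*√47/4096 ≈ -434.06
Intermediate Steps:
o(E) = -¼ (o(E) = -1*¼ = -¼)
x(X) = -8 + √(-¼ + X)/8 (x(X) = -8 + √(X - ¼)/8 = -8 + √(-¼ + X)/8)
x(12)³ = (-8 + √(-1 + 4*12)/16)³ = (-8 + √(-1 + 48)/16)³ = (-8 + √47/16)³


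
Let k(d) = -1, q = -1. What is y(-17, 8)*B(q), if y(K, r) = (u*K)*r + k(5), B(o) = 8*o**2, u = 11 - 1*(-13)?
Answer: -26120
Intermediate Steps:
u = 24 (u = 11 + 13 = 24)
y(K, r) = -1 + 24*K*r (y(K, r) = (24*K)*r - 1 = 24*K*r - 1 = -1 + 24*K*r)
y(-17, 8)*B(q) = (-1 + 24*(-17)*8)*(8*(-1)**2) = (-1 - 3264)*(8*1) = -3265*8 = -26120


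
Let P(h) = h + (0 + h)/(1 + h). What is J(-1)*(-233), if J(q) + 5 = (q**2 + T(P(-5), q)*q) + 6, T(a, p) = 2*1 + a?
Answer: -3495/4 ≈ -873.75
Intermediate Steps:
P(h) = h + h/(1 + h)
T(a, p) = 2 + a
J(q) = 1 + q**2 - 7*q/4 (J(q) = -5 + ((q**2 + (2 - 5*(2 - 5)/(1 - 5))*q) + 6) = -5 + ((q**2 + (2 - 5*(-3)/(-4))*q) + 6) = -5 + ((q**2 + (2 - 5*(-1/4)*(-3))*q) + 6) = -5 + ((q**2 + (2 - 15/4)*q) + 6) = -5 + ((q**2 - 7*q/4) + 6) = -5 + (6 + q**2 - 7*q/4) = 1 + q**2 - 7*q/4)
J(-1)*(-233) = (1 + (-1)**2 - 7/4*(-1))*(-233) = (1 + 1 + 7/4)*(-233) = (15/4)*(-233) = -3495/4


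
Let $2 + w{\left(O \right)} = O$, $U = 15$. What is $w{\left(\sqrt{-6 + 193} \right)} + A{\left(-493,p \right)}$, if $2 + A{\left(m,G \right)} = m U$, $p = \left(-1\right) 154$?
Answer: $-7399 + \sqrt{187} \approx -7385.3$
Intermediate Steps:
$p = -154$
$w{\left(O \right)} = -2 + O$
$A{\left(m,G \right)} = -2 + 15 m$ ($A{\left(m,G \right)} = -2 + m 15 = -2 + 15 m$)
$w{\left(\sqrt{-6 + 193} \right)} + A{\left(-493,p \right)} = \left(-2 + \sqrt{-6 + 193}\right) + \left(-2 + 15 \left(-493\right)\right) = \left(-2 + \sqrt{187}\right) - 7397 = -7399 + \sqrt{187}$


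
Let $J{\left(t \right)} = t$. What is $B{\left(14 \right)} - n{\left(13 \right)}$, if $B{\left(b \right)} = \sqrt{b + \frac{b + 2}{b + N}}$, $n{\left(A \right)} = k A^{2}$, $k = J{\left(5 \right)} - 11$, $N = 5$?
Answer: $1014 + \frac{\sqrt{5358}}{19} \approx 1017.9$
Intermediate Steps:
$k = -6$ ($k = 5 - 11 = -6$)
$n{\left(A \right)} = - 6 A^{2}$
$B{\left(b \right)} = \sqrt{b + \frac{2 + b}{5 + b}}$ ($B{\left(b \right)} = \sqrt{b + \frac{b + 2}{b + 5}} = \sqrt{b + \frac{2 + b}{5 + b}}$)
$B{\left(14 \right)} - n{\left(13 \right)} = \sqrt{\frac{2 + 14 + 14 \left(5 + 14\right)}{5 + 14}} - - 6 \cdot 13^{2} = \sqrt{\frac{2 + 14 + 14 \cdot 19}{19}} - \left(-6\right) 169 = \sqrt{\frac{2 + 14 + 266}{19}} - -1014 = \sqrt{\frac{1}{19} \cdot 282} + 1014 = \sqrt{\frac{282}{19}} + 1014 = \frac{\sqrt{5358}}{19} + 1014 = 1014 + \frac{\sqrt{5358}}{19}$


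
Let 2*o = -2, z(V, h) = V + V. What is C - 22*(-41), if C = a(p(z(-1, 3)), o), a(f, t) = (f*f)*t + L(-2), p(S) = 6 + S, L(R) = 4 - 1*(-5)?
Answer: 895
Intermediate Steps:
z(V, h) = 2*V
L(R) = 9 (L(R) = 4 + 5 = 9)
o = -1 (o = (½)*(-2) = -1)
a(f, t) = 9 + t*f² (a(f, t) = (f*f)*t + 9 = f²*t + 9 = t*f² + 9 = 9 + t*f²)
C = -7 (C = 9 - (6 + 2*(-1))² = 9 - (6 - 2)² = 9 - 1*4² = 9 - 1*16 = 9 - 16 = -7)
C - 22*(-41) = -7 - 22*(-41) = -7 + 902 = 895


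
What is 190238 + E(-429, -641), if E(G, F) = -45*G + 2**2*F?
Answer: 206979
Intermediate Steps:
E(G, F) = -45*G + 4*F
190238 + E(-429, -641) = 190238 + (-45*(-429) + 4*(-641)) = 190238 + (19305 - 2564) = 190238 + 16741 = 206979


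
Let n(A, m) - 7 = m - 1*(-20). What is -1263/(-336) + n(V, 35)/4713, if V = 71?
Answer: 1991117/527856 ≈ 3.7721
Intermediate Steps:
n(A, m) = 27 + m (n(A, m) = 7 + (m - 1*(-20)) = 7 + (m + 20) = 7 + (20 + m) = 27 + m)
-1263/(-336) + n(V, 35)/4713 = -1263/(-336) + (27 + 35)/4713 = -1263*(-1/336) + 62*(1/4713) = 421/112 + 62/4713 = 1991117/527856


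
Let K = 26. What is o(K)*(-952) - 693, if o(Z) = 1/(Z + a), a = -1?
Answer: -18277/25 ≈ -731.08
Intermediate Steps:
o(Z) = 1/(-1 + Z) (o(Z) = 1/(Z - 1) = 1/(-1 + Z))
o(K)*(-952) - 693 = -952/(-1 + 26) - 693 = -952/25 - 693 = -18277/25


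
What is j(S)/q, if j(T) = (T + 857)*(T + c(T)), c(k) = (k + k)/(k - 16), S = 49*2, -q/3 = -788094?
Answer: 655130/16155927 ≈ 0.040550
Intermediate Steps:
q = 2364282 (q = -3*(-788094) = 2364282)
S = 98
c(k) = 2*k/(-16 + k) (c(k) = (2*k)/(-16 + k) = 2*k/(-16 + k))
j(T) = (857 + T)*(T + 2*T/(-16 + T)) (j(T) = (T + 857)*(T + 2*T/(-16 + T)) = (857 + T)*(T + 2*T/(-16 + T)))
j(S)/q = (98*(-11998 + 98² + 843*98)/(-16 + 98))/2364282 = (98*(-11998 + 9604 + 82614)/82)*(1/2364282) = (98*(1/82)*80220)*(1/2364282) = (3930780/41)*(1/2364282) = 655130/16155927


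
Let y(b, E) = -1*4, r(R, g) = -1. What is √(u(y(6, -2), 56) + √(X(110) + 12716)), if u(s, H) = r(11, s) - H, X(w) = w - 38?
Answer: √(-57 + 2*√3197) ≈ 7.4889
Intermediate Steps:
y(b, E) = -4
X(w) = -38 + w
u(s, H) = -1 - H
√(u(y(6, -2), 56) + √(X(110) + 12716)) = √((-1 - 1*56) + √((-38 + 110) + 12716)) = √((-1 - 56) + √(72 + 12716)) = √(-57 + √12788) = √(-57 + 2*√3197)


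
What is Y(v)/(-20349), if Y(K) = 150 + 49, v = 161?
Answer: -199/20349 ≈ -0.0097793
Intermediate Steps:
Y(K) = 199
Y(v)/(-20349) = 199/(-20349) = 199*(-1/20349) = -199/20349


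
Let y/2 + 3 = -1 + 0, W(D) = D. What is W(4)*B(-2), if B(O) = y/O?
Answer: 16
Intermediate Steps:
y = -8 (y = -6 + 2*(-1 + 0) = -6 + 2*(-1) = -6 - 2 = -8)
B(O) = -8/O
W(4)*B(-2) = 4*(-8/(-2)) = 4*(-8*(-½)) = 4*4 = 16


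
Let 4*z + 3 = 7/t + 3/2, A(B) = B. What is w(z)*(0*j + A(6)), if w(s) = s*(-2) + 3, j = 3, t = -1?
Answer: 87/2 ≈ 43.500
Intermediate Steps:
z = -17/8 (z = -¾ + (7/(-1) + 3/2)/4 = -¾ + (7*(-1) + 3*(½))/4 = -¾ + (-7 + 3/2)/4 = -¾ + (¼)*(-11/2) = -¾ - 11/8 = -17/8 ≈ -2.1250)
w(s) = 3 - 2*s (w(s) = -2*s + 3 = 3 - 2*s)
w(z)*(0*j + A(6)) = (3 - 2*(-17/8))*(0*3 + 6) = (3 + 17/4)*(0 + 6) = (29/4)*6 = 87/2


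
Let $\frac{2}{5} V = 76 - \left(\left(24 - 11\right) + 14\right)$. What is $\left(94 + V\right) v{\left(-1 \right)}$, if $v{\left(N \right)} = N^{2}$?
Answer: $\frac{433}{2} \approx 216.5$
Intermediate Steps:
$V = \frac{245}{2}$ ($V = \frac{5 \left(76 - \left(\left(24 - 11\right) + 14\right)\right)}{2} = \frac{5 \left(76 - \left(13 + 14\right)\right)}{2} = \frac{5 \left(76 - 27\right)}{2} = \frac{5}{2} \cdot 49 = \frac{245}{2} \approx 122.5$)
$\left(94 + V\right) v{\left(-1 \right)} = \left(94 + \frac{245}{2}\right) \left(-1\right)^{2} = \frac{433}{2} \cdot 1 = \frac{433}{2}$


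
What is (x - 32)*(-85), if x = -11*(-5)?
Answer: -1955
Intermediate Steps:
x = 55
(x - 32)*(-85) = (55 - 32)*(-85) = 23*(-85) = -1955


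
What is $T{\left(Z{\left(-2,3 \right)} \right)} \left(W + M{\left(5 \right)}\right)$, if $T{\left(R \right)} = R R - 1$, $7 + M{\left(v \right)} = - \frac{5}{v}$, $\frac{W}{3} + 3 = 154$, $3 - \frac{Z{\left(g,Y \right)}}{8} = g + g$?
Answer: $1395075$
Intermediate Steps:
$Z{\left(g,Y \right)} = 24 - 16 g$ ($Z{\left(g,Y \right)} = 24 - 8 \left(g + g\right) = 24 - 8 \cdot 2 g = 24 - 16 g$)
$W = 453$ ($W = -9 + 3 \cdot 154 = -9 + 462 = 453$)
$M{\left(v \right)} = -7 - \frac{5}{v}$
$T{\left(R \right)} = -1 + R^{2}$ ($T{\left(R \right)} = R^{2} - 1 = -1 + R^{2}$)
$T{\left(Z{\left(-2,3 \right)} \right)} \left(W + M{\left(5 \right)}\right) = \left(-1 + \left(24 - -32\right)^{2}\right) \left(453 - \left(7 + \frac{5}{5}\right)\right) = \left(-1 + \left(24 + 32\right)^{2}\right) \left(453 - 8\right) = \left(-1 + 56^{2}\right) \left(453 - 8\right) = \left(-1 + 3136\right) \left(453 - 8\right) = 3135 \cdot 445 = 1395075$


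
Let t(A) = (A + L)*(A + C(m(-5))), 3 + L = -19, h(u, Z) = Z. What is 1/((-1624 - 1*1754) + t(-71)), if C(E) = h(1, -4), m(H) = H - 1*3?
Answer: 1/3597 ≈ 0.00027801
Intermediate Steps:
m(H) = -3 + H (m(H) = H - 3 = -3 + H)
C(E) = -4
L = -22 (L = -3 - 19 = -22)
t(A) = (-22 + A)*(-4 + A) (t(A) = (A - 22)*(A - 4) = (-22 + A)*(-4 + A))
1/((-1624 - 1*1754) + t(-71)) = 1/((-1624 - 1*1754) + (88 + (-71)² - 26*(-71))) = 1/((-1624 - 1754) + (88 + 5041 + 1846)) = 1/(-3378 + 6975) = 1/3597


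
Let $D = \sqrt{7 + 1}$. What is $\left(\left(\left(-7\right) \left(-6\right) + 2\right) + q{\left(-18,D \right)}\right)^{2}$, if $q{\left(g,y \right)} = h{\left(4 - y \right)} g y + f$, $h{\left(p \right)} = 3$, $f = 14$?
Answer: $26692 - 12528 \sqrt{2} \approx 8974.7$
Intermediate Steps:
$D = 2 \sqrt{2}$ ($D = \sqrt{8} = 2 \sqrt{2} \approx 2.8284$)
$q{\left(g,y \right)} = 14 + 3 g y$ ($q{\left(g,y \right)} = 3 g y + 14 = 14 + 3 g y$)
$\left(\left(\left(-7\right) \left(-6\right) + 2\right) + q{\left(-18,D \right)}\right)^{2} = \left(\left(\left(-7\right) \left(-6\right) + 2\right) + \left(14 + 3 \left(-18\right) 2 \sqrt{2}\right)\right)^{2} = \left(\left(42 + 2\right) + \left(14 - 108 \sqrt{2}\right)\right)^{2} = \left(44 + \left(14 - 108 \sqrt{2}\right)\right)^{2} = \left(58 - 108 \sqrt{2}\right)^{2}$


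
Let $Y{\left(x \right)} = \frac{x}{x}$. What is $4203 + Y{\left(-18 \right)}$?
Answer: $4204$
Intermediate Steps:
$Y{\left(x \right)} = 1$
$4203 + Y{\left(-18 \right)} = 4203 + 1 = 4204$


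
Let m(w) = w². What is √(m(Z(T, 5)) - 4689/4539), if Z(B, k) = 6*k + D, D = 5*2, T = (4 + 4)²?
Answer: √3660305581/1513 ≈ 39.987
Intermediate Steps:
T = 64 (T = 8² = 64)
D = 10
Z(B, k) = 10 + 6*k (Z(B, k) = 6*k + 10 = 10 + 6*k)
√(m(Z(T, 5)) - 4689/4539) = √((10 + 6*5)² - 4689/4539) = √((10 + 30)² - 4689*1/4539) = √(40² - 1563/1513) = √(1600 - 1563/1513) = √(2419237/1513) = √3660305581/1513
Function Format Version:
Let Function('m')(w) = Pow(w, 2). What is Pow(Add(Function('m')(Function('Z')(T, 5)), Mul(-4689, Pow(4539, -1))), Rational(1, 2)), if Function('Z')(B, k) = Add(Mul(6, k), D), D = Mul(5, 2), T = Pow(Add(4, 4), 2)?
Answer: Mul(Rational(1, 1513), Pow(3660305581, Rational(1, 2))) ≈ 39.987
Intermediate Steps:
T = 64 (T = Pow(8, 2) = 64)
D = 10
Function('Z')(B, k) = Add(10, Mul(6, k)) (Function('Z')(B, k) = Add(Mul(6, k), 10) = Add(10, Mul(6, k)))
Pow(Add(Function('m')(Function('Z')(T, 5)), Mul(-4689, Pow(4539, -1))), Rational(1, 2)) = Pow(Add(Pow(Add(10, Mul(6, 5)), 2), Mul(-4689, Pow(4539, -1))), Rational(1, 2)) = Pow(Add(Pow(Add(10, 30), 2), Mul(-4689, Rational(1, 4539))), Rational(1, 2)) = Pow(Add(Pow(40, 2), Rational(-1563, 1513)), Rational(1, 2)) = Pow(Add(1600, Rational(-1563, 1513)), Rational(1, 2)) = Pow(Rational(2419237, 1513), Rational(1, 2)) = Mul(Rational(1, 1513), Pow(3660305581, Rational(1, 2)))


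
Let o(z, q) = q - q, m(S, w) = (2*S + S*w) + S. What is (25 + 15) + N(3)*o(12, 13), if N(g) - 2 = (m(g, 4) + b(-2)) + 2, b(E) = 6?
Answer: 40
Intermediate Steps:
m(S, w) = 3*S + S*w
o(z, q) = 0
N(g) = 10 + 7*g (N(g) = 2 + ((g*(3 + 4) + 6) + 2) = 2 + ((g*7 + 6) + 2) = 2 + ((7*g + 6) + 2) = 2 + ((6 + 7*g) + 2) = 2 + (8 + 7*g) = 10 + 7*g)
(25 + 15) + N(3)*o(12, 13) = (25 + 15) + (10 + 7*3)*0 = 40 + (10 + 21)*0 = 40 + 31*0 = 40 + 0 = 40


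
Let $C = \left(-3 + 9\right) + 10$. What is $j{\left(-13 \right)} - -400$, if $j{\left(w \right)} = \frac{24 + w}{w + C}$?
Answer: $\frac{1211}{3} \approx 403.67$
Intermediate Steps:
$C = 16$ ($C = 6 + 10 = 16$)
$j{\left(w \right)} = \frac{24 + w}{16 + w}$ ($j{\left(w \right)} = \frac{24 + w}{w + 16} = \frac{24 + w}{16 + w}$)
$j{\left(-13 \right)} - -400 = \frac{24 - 13}{16 - 13} - -400 = \frac{1}{3} \cdot 11 + 400 = \frac{11}{3} + 400 = \frac{1211}{3}$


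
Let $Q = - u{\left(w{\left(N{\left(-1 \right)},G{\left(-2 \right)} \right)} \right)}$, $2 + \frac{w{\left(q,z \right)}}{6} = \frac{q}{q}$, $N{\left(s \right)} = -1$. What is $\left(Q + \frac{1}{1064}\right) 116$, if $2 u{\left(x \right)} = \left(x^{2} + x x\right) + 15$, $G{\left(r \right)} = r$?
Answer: $- \frac{1342207}{266} \approx -5045.9$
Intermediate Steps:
$w{\left(q,z \right)} = -6$ ($w{\left(q,z \right)} = -12 + 6 \frac{q}{q} = -12 + 6 \cdot 1 = -12 + 6 = -6$)
$u{\left(x \right)} = \frac{15}{2} + x^{2}$ ($u{\left(x \right)} = \frac{\left(x^{2} + x x\right) + 15}{2} = \frac{\left(x^{2} + x^{2}\right) + 15}{2} = \frac{2 x^{2} + 15}{2} = \frac{15 + 2 x^{2}}{2} = \frac{15}{2} + x^{2}$)
$Q = - \frac{87}{2}$ ($Q = - (\frac{15}{2} + \left(-6\right)^{2}) = - (\frac{15}{2} + 36) = \left(-1\right) \frac{87}{2} = - \frac{87}{2} \approx -43.5$)
$\left(Q + \frac{1}{1064}\right) 116 = \left(- \frac{87}{2} + \frac{1}{1064}\right) 116 = \left(- \frac{46283}{1064}\right) 116 = - \frac{1342207}{266}$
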